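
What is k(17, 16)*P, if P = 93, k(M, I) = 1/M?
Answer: 93/17 ≈ 5.4706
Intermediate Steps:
k(17, 16)*P = 93/17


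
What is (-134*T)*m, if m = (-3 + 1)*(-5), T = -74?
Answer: 99160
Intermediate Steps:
m = 10 (m = -2*(-5) = 10)
(-134*T)*m = -134*(-74)*10 = 9916*10 = 99160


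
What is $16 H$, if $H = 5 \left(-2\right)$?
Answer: $-160$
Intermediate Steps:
$H = -10$
$16 H = 16 \left(-10\right) = -160$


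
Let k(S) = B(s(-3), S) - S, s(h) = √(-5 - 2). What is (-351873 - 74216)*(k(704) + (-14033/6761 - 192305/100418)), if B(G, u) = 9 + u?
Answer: -1449126551311487/678926098 ≈ -2.1344e+6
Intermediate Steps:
s(h) = I*√7 (s(h) = √(-7) = I*√7)
k(S) = 9 (k(S) = (9 + S) - S = 9)
(-351873 - 74216)*(k(704) + (-14033/6761 - 192305/100418)) = (-351873 - 74216)*(9 + (-14033/6761 - 192305/100418)) = -426089*(9 + (-14033*1/6761 - 192305*1/100418)) = -426089*(9 + (-14033/6761 - 192305/100418)) = -426089*(9 - 2709339899/678926098) = -426089*3400994983/678926098 = -1449126551311487/678926098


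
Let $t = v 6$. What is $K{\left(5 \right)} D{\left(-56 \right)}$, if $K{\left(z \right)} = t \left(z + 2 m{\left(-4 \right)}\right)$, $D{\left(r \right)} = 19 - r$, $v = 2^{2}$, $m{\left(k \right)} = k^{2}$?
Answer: $66600$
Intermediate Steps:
$v = 4$
$t = 24$ ($t = 4 \cdot 6 = 24$)
$K{\left(z \right)} = 768 + 24 z$ ($K{\left(z \right)} = 24 \left(z + 2 \left(-4\right)^{2}\right) = 24 \left(z + 2 \cdot 16\right) = 24 \left(z + 32\right) = 24 \left(32 + z\right) = 768 + 24 z$)
$K{\left(5 \right)} D{\left(-56 \right)} = \left(768 + 24 \cdot 5\right) \left(19 - -56\right) = \left(768 + 120\right) \left(19 + 56\right) = 888 \cdot 75 = 66600$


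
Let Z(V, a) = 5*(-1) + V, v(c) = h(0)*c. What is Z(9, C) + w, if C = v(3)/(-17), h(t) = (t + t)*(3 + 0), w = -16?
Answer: -12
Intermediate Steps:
h(t) = 6*t (h(t) = (2*t)*3 = 6*t)
v(c) = 0 (v(c) = (6*0)*c = 0*c = 0)
C = 0 (C = 0/(-17) = 0*(-1/17) = 0)
Z(V, a) = -5 + V
Z(9, C) + w = (-5 + 9) - 16 = 4 - 16 = -12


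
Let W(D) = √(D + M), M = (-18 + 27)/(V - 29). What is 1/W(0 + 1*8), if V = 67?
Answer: √11894/313 ≈ 0.34843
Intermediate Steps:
M = 9/38 (M = (-18 + 27)/(67 - 29) = 9/38 ≈ 0.23684)
W(D) = √(9/38 + D) (W(D) = √(D + 9/38) = √(9/38 + D))
1/W(0 + 1*8) = 1/(√(342 + 1444*(0 + 1*8))/38) = 1/(√(342 + 1444*(0 + 8))/38) = 1/(√(342 + 1444*8)/38) = 1/(√(342 + 11552)/38) = 1/(√11894/38) = √11894/313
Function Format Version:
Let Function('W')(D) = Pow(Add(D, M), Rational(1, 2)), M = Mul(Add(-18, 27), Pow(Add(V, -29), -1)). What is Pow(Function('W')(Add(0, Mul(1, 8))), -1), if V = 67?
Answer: Mul(Rational(1, 313), Pow(11894, Rational(1, 2))) ≈ 0.34843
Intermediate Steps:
M = Rational(9, 38) (M = Mul(Add(-18, 27), Pow(Add(67, -29), -1)) = Mul(9, Pow(38, -1)) = Mul(9, Rational(1, 38)) = Rational(9, 38) ≈ 0.23684)
Function('W')(D) = Pow(Add(Rational(9, 38), D), Rational(1, 2)) (Function('W')(D) = Pow(Add(D, Rational(9, 38)), Rational(1, 2)) = Pow(Add(Rational(9, 38), D), Rational(1, 2)))
Pow(Function('W')(Add(0, Mul(1, 8))), -1) = Pow(Mul(Rational(1, 38), Pow(Add(342, Mul(1444, Add(0, Mul(1, 8)))), Rational(1, 2))), -1) = Pow(Mul(Rational(1, 38), Pow(Add(342, Mul(1444, Add(0, 8))), Rational(1, 2))), -1) = Pow(Mul(Rational(1, 38), Pow(Add(342, Mul(1444, 8)), Rational(1, 2))), -1) = Pow(Mul(Rational(1, 38), Pow(Add(342, 11552), Rational(1, 2))), -1) = Pow(Mul(Rational(1, 38), Pow(11894, Rational(1, 2))), -1) = Mul(Rational(1, 313), Pow(11894, Rational(1, 2)))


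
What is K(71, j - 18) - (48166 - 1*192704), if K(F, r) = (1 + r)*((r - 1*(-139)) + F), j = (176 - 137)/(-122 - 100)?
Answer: 773448243/5476 ≈ 1.4124e+5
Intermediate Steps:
j = -13/74 (j = 39/(-222) = 39*(-1/222) = -13/74 ≈ -0.17568)
K(F, r) = (1 + r)*(139 + F + r) (K(F, r) = (1 + r)*((r + 139) + F) = (1 + r)*((139 + r) + F) = (1 + r)*(139 + F + r))
K(71, j - 18) - (48166 - 1*192704) = (139 + 71 + (-13/74 - 18)² + 140*(-13/74 - 18) + 71*(-13/74 - 18)) - (48166 - 1*192704) = (139 + 71 + (-1345/74)² + 140*(-1345/74) + 71*(-1345/74)) - (48166 - 192704) = (139 + 71 + 1809025/5476 - 94150/37 - 95495/74) - 1*(-144538) = -18041845/5476 + 144538 = 773448243/5476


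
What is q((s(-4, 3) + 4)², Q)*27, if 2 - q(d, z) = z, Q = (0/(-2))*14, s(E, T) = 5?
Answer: 54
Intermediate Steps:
Q = 0 (Q = (0*(-½))*14 = 0*14 = 0)
q(d, z) = 2 - z
q((s(-4, 3) + 4)², Q)*27 = (2 - 1*0)*27 = (2 + 0)*27 = 2*27 = 54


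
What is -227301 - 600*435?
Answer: -488301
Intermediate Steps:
-227301 - 600*435 = -227301 - 261000 = -488301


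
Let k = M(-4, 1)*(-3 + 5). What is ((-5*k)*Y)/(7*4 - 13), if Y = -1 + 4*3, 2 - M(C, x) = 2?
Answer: 0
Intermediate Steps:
M(C, x) = 0 (M(C, x) = 2 - 1*2 = 2 - 2 = 0)
k = 0 (k = 0*(-3 + 5) = 0*2 = 0)
Y = 11 (Y = -1 + 12 = 11)
((-5*k)*Y)/(7*4 - 13) = (-5*0*11)/(7*4 - 13) = (0*11)/(28 - 13) = 0/15 = 0*(1/15) = 0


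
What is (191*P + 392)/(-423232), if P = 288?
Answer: -6925/52904 ≈ -0.13090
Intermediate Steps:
(191*P + 392)/(-423232) = (191*288 + 392)/(-423232) = (55008 + 392)*(-1/423232) = 55400*(-1/423232) = -6925/52904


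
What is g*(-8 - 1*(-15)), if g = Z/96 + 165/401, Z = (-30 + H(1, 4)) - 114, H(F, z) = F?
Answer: -290521/38496 ≈ -7.5468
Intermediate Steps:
Z = -143 (Z = (-30 + 1) - 114 = -29 - 114 = -143)
g = -41503/38496 (g = -143/96 + 165/401 = -41503/38496 ≈ -1.0781)
g*(-8 - 1*(-15)) = -41503*(-8 - 1*(-15))/38496 = -41503*(-8 + 15)/38496 = -41503/38496*7 = -290521/38496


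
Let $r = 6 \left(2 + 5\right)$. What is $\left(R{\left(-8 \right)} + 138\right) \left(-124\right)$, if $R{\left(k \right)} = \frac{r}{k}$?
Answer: $-16461$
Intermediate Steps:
$r = 42$ ($r = 6 \cdot 7 = 42$)
$R{\left(k \right)} = \frac{42}{k}$
$\left(R{\left(-8 \right)} + 138\right) \left(-124\right) = \left(\frac{42}{-8} + 138\right) \left(-124\right) = \left(42 \left(- \frac{1}{8}\right) + 138\right) \left(-124\right) = \left(- \frac{21}{4} + 138\right) \left(-124\right) = \frac{531}{4} \left(-124\right) = -16461$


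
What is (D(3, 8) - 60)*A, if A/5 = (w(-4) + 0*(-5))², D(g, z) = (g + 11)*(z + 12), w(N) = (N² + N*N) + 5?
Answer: 1505900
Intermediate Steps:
w(N) = 5 + 2*N² (w(N) = (N² + N²) + 5 = 2*N² + 5 = 5 + 2*N²)
D(g, z) = (11 + g)*(12 + z)
A = 6845 (A = 5*((5 + 2*(-4)²) + 0*(-5))² = 5*((5 + 2*16) + 0)² = 5*((5 + 32) + 0)² = 5*(37 + 0)² = 5*37² = 5*1369 = 6845)
(D(3, 8) - 60)*A = ((132 + 11*8 + 12*3 + 3*8) - 60)*6845 = ((132 + 88 + 36 + 24) - 60)*6845 = (280 - 60)*6845 = 220*6845 = 1505900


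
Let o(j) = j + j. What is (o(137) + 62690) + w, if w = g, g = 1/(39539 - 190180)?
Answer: 9484959923/150641 ≈ 62964.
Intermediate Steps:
o(j) = 2*j
g = -1/150641 (g = 1/(-150641) = -1/150641 ≈ -6.6383e-6)
w = -1/150641 ≈ -6.6383e-6
(o(137) + 62690) + w = (2*137 + 62690) - 1/150641 = (274 + 62690) - 1/150641 = 62964 - 1/150641 = 9484959923/150641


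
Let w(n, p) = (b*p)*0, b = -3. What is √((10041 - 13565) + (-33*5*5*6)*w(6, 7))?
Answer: 2*I*√881 ≈ 59.363*I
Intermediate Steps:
w(n, p) = 0 (w(n, p) = -3*p*0 = 0)
√((10041 - 13565) + (-33*5*5*6)*w(6, 7)) = √((10041 - 13565) - 33*5*5*6*0) = √(-3524 - 825*6*0) = √(-3524 - 33*150*0) = √(-3524 - 4950*0) = √(-3524 + 0) = √(-3524) = 2*I*√881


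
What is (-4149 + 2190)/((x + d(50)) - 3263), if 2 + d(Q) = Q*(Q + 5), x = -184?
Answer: 653/233 ≈ 2.8026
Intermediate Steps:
d(Q) = -2 + Q*(5 + Q) (d(Q) = -2 + Q*(Q + 5) = -2 + Q*(5 + Q))
(-4149 + 2190)/((x + d(50)) - 3263) = (-4149 + 2190)/((-184 + (-2 + 50**2 + 5*50)) - 3263) = -1959/((-184 + (-2 + 2500 + 250)) - 3263) = -1959/((-184 + 2748) - 3263) = -1959/(2564 - 3263) = -1959/(-699) = -1959*(-1/699) = 653/233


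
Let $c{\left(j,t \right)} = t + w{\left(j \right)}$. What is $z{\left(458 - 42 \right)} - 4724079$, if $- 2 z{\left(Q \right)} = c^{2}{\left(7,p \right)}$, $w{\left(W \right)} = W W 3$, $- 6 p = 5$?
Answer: $- \frac{340902817}{72} \approx -4.7348 \cdot 10^{6}$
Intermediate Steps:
$p = - \frac{5}{6}$ ($p = \left(- \frac{1}{6}\right) 5 = - \frac{5}{6} \approx -0.83333$)
$w{\left(W \right)} = 3 W^{2}$ ($w{\left(W \right)} = W^{2} \cdot 3 = 3 W^{2}$)
$c{\left(j,t \right)} = t + 3 j^{2}$
$z{\left(Q \right)} = - \frac{769129}{72}$ ($z{\left(Q \right)} = - \frac{\left(- \frac{5}{6} + 3 \cdot 7^{2}\right)^{2}}{2} = - \frac{\left(- \frac{5}{6} + 3 \cdot 49\right)^{2}}{2} = - \frac{\left(- \frac{5}{6} + 147\right)^{2}}{2} = - \frac{\left(\frac{877}{6}\right)^{2}}{2} = \left(- \frac{1}{2}\right) \frac{769129}{36} = - \frac{769129}{72}$)
$z{\left(458 - 42 \right)} - 4724079 = - \frac{769129}{72} - 4724079 = - \frac{340902817}{72}$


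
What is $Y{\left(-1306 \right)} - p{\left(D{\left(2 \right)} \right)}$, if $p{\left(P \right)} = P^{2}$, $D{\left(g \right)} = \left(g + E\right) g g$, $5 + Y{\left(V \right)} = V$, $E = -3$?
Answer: $-1327$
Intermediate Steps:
$Y{\left(V \right)} = -5 + V$
$D{\left(g \right)} = g^{2} \left(-3 + g\right)$ ($D{\left(g \right)} = \left(g - 3\right) g g = \left(-3 + g\right) g g = g \left(-3 + g\right) g = g^{2} \left(-3 + g\right)$)
$Y{\left(-1306 \right)} - p{\left(D{\left(2 \right)} \right)} = \left(-5 - 1306\right) - \left(2^{2} \left(-3 + 2\right)\right)^{2} = -1311 - \left(4 \left(-1\right)\right)^{2} = -1311 - \left(-4\right)^{2} = -1311 - 16 = -1327$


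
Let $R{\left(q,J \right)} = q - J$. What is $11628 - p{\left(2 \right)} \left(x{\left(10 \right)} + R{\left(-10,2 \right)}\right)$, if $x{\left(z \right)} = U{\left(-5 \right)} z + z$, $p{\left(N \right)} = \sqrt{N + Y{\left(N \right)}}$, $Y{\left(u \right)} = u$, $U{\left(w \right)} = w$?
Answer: $11732$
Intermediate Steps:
$p{\left(N \right)} = \sqrt{2} \sqrt{N}$ ($p{\left(N \right)} = \sqrt{N + N} = \sqrt{2 N} = \sqrt{2} \sqrt{N}$)
$x{\left(z \right)} = - 4 z$ ($x{\left(z \right)} = - 5 z + z = - 4 z$)
$11628 - p{\left(2 \right)} \left(x{\left(10 \right)} + R{\left(-10,2 \right)}\right) = 11628 - \sqrt{2} \sqrt{2} \left(\left(-4\right) 10 - 12\right) = 11628 - 2 \left(-40 - 12\right) = 11628 - 2 \left(-52\right) = 11628 - -104 = 11628 + 104 = 11732$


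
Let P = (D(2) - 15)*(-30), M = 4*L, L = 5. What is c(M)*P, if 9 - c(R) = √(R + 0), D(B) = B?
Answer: 3510 - 780*√5 ≈ 1765.9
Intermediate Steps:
M = 20 (M = 4*5 = 20)
P = 390 (P = (2 - 15)*(-30) = -13*(-30) = 390)
c(R) = 9 - √R (c(R) = 9 - √(R + 0) = 9 - √R)
c(M)*P = (9 - √20)*390 = (9 - 2*√5)*390 = 3510 - 780*√5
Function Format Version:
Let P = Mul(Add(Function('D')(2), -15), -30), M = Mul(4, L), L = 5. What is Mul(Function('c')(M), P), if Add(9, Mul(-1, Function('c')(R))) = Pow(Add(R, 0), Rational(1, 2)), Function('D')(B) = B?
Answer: Add(3510, Mul(-780, Pow(5, Rational(1, 2)))) ≈ 1765.9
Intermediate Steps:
M = 20 (M = Mul(4, 5) = 20)
P = 390 (P = Mul(Add(2, -15), -30) = Mul(-13, -30) = 390)
Function('c')(R) = Add(9, Mul(-1, Pow(R, Rational(1, 2)))) (Function('c')(R) = Add(9, Mul(-1, Pow(Add(R, 0), Rational(1, 2)))) = Add(9, Mul(-1, Pow(R, Rational(1, 2)))))
Mul(Function('c')(M), P) = Mul(Add(9, Mul(-1, Pow(20, Rational(1, 2)))), 390) = Mul(Add(9, Mul(-1, Mul(2, Pow(5, Rational(1, 2))))), 390) = Mul(Add(9, Mul(-2, Pow(5, Rational(1, 2)))), 390) = Add(3510, Mul(-780, Pow(5, Rational(1, 2))))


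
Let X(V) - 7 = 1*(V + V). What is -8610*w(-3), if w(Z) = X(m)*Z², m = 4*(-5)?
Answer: 2557170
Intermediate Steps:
m = -20
X(V) = 7 + 2*V (X(V) = 7 + 1*(V + V) = 7 + 1*(2*V) = 7 + 2*V)
w(Z) = -33*Z² (w(Z) = (7 + 2*(-20))*Z² = (7 - 40)*Z² = -33*Z²)
-8610*w(-3) = -8610*(-33*(-3)²) = -8610*(-33*9) = -8610*(-297) = -2870*(-891) = 2557170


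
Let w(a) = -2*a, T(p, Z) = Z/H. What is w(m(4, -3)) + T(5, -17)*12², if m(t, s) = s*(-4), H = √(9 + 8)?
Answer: -24 - 144*√17 ≈ -617.73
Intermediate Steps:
H = √17 ≈ 4.1231
T(p, Z) = Z*√17/17 (T(p, Z) = Z/(√17) = Z*(√17/17) = Z*√17/17)
m(t, s) = -4*s
w(m(4, -3)) + T(5, -17)*12² = -(-8)*(-3) + ((1/17)*(-17)*√17)*12² = -2*12 - √17*144 = -24 - 144*√17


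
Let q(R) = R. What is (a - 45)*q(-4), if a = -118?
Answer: 652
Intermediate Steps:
(a - 45)*q(-4) = (-118 - 45)*(-4) = -163*(-4) = 652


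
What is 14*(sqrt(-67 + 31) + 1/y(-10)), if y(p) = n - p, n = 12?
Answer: 7/11 + 84*I ≈ 0.63636 + 84.0*I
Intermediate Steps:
y(p) = 12 - p
14*(sqrt(-67 + 31) + 1/y(-10)) = 14*(sqrt(-67 + 31) + 1/(12 - 1*(-10))) = 14*(sqrt(-36) + 1/(12 + 10)) = 14*(6*I + 1/22) = 14*(1/22 + 6*I) = 7/11 + 84*I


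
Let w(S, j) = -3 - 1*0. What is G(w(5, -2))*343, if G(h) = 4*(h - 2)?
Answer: -6860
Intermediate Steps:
w(S, j) = -3 (w(S, j) = -3 + 0 = -3)
G(h) = -8 + 4*h (G(h) = 4*(-2 + h) = -8 + 4*h)
G(w(5, -2))*343 = (-8 + 4*(-3))*343 = (-8 - 12)*343 = -20*343 = -6860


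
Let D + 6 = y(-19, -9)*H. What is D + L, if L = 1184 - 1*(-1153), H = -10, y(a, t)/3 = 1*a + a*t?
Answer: -2229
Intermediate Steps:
y(a, t) = 3*a + 3*a*t (y(a, t) = 3*(1*a + a*t) = 3*(a + a*t) = 3*a + 3*a*t)
L = 2337 (L = 1184 + 1153 = 2337)
D = -4566 (D = -6 + (3*(-19)*(1 - 9))*(-10) = -6 + (3*(-19)*(-8))*(-10) = -6 + 456*(-10) = -6 - 4560 = -4566)
D + L = -4566 + 2337 = -2229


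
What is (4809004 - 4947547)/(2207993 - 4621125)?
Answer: 138543/2413132 ≈ 0.057412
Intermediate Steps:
(4809004 - 4947547)/(2207993 - 4621125) = -138543/(-2413132) = -138543*(-1/2413132) = 138543/2413132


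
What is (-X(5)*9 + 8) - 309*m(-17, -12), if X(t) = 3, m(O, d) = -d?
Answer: -3727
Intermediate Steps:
(-X(5)*9 + 8) - 309*m(-17, -12) = (-1*3*9 + 8) - (-309)*(-12) = (-3*9 + 8) - 309*12 = (-27 + 8) - 3708 = -19 - 3708 = -3727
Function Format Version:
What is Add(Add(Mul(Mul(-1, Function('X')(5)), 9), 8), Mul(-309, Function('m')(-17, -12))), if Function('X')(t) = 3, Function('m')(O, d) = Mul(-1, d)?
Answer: -3727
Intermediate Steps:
Add(Add(Mul(Mul(-1, Function('X')(5)), 9), 8), Mul(-309, Function('m')(-17, -12))) = Add(Add(Mul(Mul(-1, 3), 9), 8), Mul(-309, Mul(-1, -12))) = Add(Add(Mul(-3, 9), 8), Mul(-309, 12)) = Add(Add(-27, 8), -3708) = Add(-19, -3708) = -3727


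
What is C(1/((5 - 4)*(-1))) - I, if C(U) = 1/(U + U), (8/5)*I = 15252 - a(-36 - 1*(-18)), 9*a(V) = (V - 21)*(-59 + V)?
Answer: -223787/24 ≈ -9324.5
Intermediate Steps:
a(V) = (-59 + V)*(-21 + V)/9 (a(V) = ((V - 21)*(-59 + V))/9 = ((-21 + V)*(-59 + V))/9 = ((-59 + V)*(-21 + V))/9 = (-59 + V)*(-21 + V)/9)
I = 223775/24 (I = 5*(15252 - (413/3 - 80*(-36 - 1*(-18))/9 + (-36 - 1*(-18))**2/9))/8 = 5*(15252 - (413/3 - 80*(-36 + 18)/9 + (-36 + 18)**2/9))/8 = 5*(15252 - (413/3 - 80/9*(-18) + (1/9)*(-18)**2))/8 = 5*(15252 - (413/3 + 160 + (1/9)*324))/8 = 5*(15252 - (413/3 + 160 + 36))/8 = 5*(15252 - 1*1001/3)/8 = 5*(15252 - 1001/3)/8 = (5/8)*(44755/3) = 223775/24 ≈ 9324.0)
C(U) = 1/(2*U)
C(1/((5 - 4)*(-1))) - I = 1/(2*(1/((5 - 4)*(-1)))) - 1*223775/24 = 1/(2*(1/(1*(-1)))) - 223775/24 = 1/(2*(1/(-1))) - 223775/24 = (1/2)/(-1) - 223775/24 = (1/2)*(-1) - 223775/24 = -1/2 - 223775/24 = -223787/24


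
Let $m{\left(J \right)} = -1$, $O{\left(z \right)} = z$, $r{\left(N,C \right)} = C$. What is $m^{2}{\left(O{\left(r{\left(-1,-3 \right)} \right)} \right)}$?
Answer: $1$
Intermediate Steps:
$m^{2}{\left(O{\left(r{\left(-1,-3 \right)} \right)} \right)} = \left(-1\right)^{2} = 1$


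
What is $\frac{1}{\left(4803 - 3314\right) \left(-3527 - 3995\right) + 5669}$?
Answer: $- \frac{1}{11194589} \approx -8.9329 \cdot 10^{-8}$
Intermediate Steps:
$\frac{1}{\left(4803 - 3314\right) \left(-3527 - 3995\right) + 5669} = \frac{1}{1489 \left(-7522\right) + 5669} = \frac{1}{-11200258 + 5669} = \frac{1}{-11194589} = - \frac{1}{11194589}$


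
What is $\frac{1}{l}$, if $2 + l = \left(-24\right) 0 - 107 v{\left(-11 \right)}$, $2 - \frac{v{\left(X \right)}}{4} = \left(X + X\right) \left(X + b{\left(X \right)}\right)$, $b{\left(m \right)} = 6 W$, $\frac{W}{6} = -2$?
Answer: $\frac{1}{780670} \approx 1.281 \cdot 10^{-6}$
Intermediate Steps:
$W = -12$ ($W = 6 \left(-2\right) = -12$)
$b{\left(m \right)} = -72$ ($b{\left(m \right)} = 6 \left(-12\right) = -72$)
$v{\left(X \right)} = 8 - 8 X \left(-72 + X\right)$ ($v{\left(X \right)} = 8 - 4 \left(X + X\right) \left(X - 72\right) = 8 - 4 \cdot 2 X \left(-72 + X\right) = 8 - 8 X \left(-72 + X\right)$)
$l = 780670$ ($l = -2 - 107 \left(8 - 8 \left(-11\right)^{2} + 576 \left(-11\right)\right) = -2 - 107 \left(8 - 968 - 6336\right) = -2 + \left(0 - -780672\right) = -2 + \left(0 + 780672\right) = -2 + 780672 = 780670$)
$\frac{1}{l} = \frac{1}{780670}$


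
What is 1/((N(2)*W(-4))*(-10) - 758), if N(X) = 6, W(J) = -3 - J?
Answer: -1/818 ≈ -0.0012225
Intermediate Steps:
1/((N(2)*W(-4))*(-10) - 758) = 1/((6*(-3 - 1*(-4)))*(-10) - 758) = 1/((6*(-3 + 4))*(-10) - 758) = 1/((6*1)*(-10) - 758) = 1/(6*(-10) - 758) = 1/(-60 - 758) = 1/(-818) = -1/818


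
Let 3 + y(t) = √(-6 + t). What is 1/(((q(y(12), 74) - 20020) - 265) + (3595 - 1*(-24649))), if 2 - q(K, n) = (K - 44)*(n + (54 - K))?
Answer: 1177/16608106 + 89*√6/99648636 ≈ 7.3057e-5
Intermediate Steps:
y(t) = -3 + √(-6 + t)
q(K, n) = 2 - (-44 + K)*(54 + n - K) (q(K, n) = 2 - (K - 44)*(n + (54 - K)) = 2 - (-44 + K)*(54 + n - K))
1/(((q(y(12), 74) - 20020) - 265) + (3595 - 1*(-24649))) = 1/((((2378 + (-3 + √(-6 + 12))² - 98*(-3 + √(-6 + 12)) + 44*74 - 1*(-3 + √(-6 + 12))*74) - 20020) - 265) + (3595 - 1*(-24649))) = 1/((((2378 + (-3 + √6)² - 98*(-3 + √6) + 3256 - 1*(-3 + √6)*74) - 20020) - 265) + (3595 + 24649)) = 1/((((2378 + (-3 + √6)² + (294 - 98*√6) + 3256 + (222 - 74*√6)) - 20020) - 265) + 28244) = 1/((((6150 + (-3 + √6)² - 172*√6) - 20020) - 265) + 28244) = 1/(((-13870 + (-3 + √6)² - 172*√6) - 265) + 28244) = 1/((-14135 + (-3 + √6)² - 172*√6) + 28244) = 1/(14109 + (-3 + √6)² - 172*√6)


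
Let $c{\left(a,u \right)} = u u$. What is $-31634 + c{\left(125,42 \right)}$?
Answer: $-29870$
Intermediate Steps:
$c{\left(a,u \right)} = u^{2}$
$-31634 + c{\left(125,42 \right)} = -31634 + 42^{2} = -31634 + 1764 = -29870$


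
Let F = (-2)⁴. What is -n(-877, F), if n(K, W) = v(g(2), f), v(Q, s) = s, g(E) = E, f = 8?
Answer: -8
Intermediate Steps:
F = 16
n(K, W) = 8
-n(-877, F) = -1*8 = -8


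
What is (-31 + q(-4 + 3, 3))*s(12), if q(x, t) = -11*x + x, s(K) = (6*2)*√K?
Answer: -504*√3 ≈ -872.95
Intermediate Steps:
s(K) = 12*√K
q(x, t) = -10*x
(-31 + q(-4 + 3, 3))*s(12) = (-31 - 10*(-4 + 3))*(12*√12) = (-31 - 10*(-1))*(12*(2*√3)) = (-31 + 10)*(24*√3) = -504*√3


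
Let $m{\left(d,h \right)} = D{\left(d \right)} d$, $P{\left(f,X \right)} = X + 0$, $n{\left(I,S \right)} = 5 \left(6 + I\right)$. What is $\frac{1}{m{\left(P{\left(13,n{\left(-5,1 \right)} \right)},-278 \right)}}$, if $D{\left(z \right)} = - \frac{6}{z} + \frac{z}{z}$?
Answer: $-1$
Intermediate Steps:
$D{\left(z \right)} = 1 - \frac{6}{z}$ ($D{\left(z \right)} = - \frac{6}{z} + 1 = 1 - \frac{6}{z}$)
$n{\left(I,S \right)} = 30 + 5 I$
$P{\left(f,X \right)} = X$
$m{\left(d,h \right)} = -6 + d$ ($m{\left(d,h \right)} = \frac{-6 + d}{d} d = -6 + d$)
$\frac{1}{m{\left(P{\left(13,n{\left(-5,1 \right)} \right)},-278 \right)}} = \frac{1}{-6 + \left(30 + 5 \left(-5\right)\right)} = \frac{1}{-6 + \left(30 - 25\right)} = \frac{1}{-6 + 5} = \frac{1}{-1} = -1$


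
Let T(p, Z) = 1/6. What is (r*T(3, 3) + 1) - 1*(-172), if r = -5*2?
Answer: 514/3 ≈ 171.33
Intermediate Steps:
r = -10
T(p, Z) = 1/6
(r*T(3, 3) + 1) - 1*(-172) = (-10*1/6 + 1) - 1*(-172) = (-5/3 + 1) + 172 = -2/3 + 172 = 514/3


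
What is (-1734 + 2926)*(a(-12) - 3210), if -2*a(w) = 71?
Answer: -3868636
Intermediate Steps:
a(w) = -71/2 (a(w) = -½*71 = -71/2)
(-1734 + 2926)*(a(-12) - 3210) = (-1734 + 2926)*(-71/2 - 3210) = 1192*(-6491/2) = -3868636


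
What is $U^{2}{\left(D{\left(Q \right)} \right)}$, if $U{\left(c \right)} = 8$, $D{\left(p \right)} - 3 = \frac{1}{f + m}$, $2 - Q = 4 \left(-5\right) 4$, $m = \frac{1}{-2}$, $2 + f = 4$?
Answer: $64$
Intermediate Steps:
$f = 2$ ($f = -2 + 4 = 2$)
$m = - \frac{1}{2} \approx -0.5$
$Q = 82$ ($Q = 2 - 4 \left(-5\right) 4 = 2 - \left(-20\right) 4 = 2 - -80 = 2 + 80 = 82$)
$D{\left(p \right)} = \frac{11}{3}$ ($D{\left(p \right)} = 3 + \frac{1}{2 - \frac{1}{2}} = 3 + \frac{1}{\frac{3}{2}} = 3 + \frac{2}{3} = \frac{11}{3}$)
$U^{2}{\left(D{\left(Q \right)} \right)} = 8^{2} = 64$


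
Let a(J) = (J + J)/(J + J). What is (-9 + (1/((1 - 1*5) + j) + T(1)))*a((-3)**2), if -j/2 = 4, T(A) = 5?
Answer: -49/12 ≈ -4.0833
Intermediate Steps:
a(J) = 1 (a(J) = (2*J)/((2*J)) = (2*J)*(1/(2*J)) = 1)
j = -8 (j = -2*4 = -8)
(-9 + (1/((1 - 1*5) + j) + T(1)))*a((-3)**2) = (-9 + (1/((1 - 1*5) - 8) + 5))*1 = (-9 + (1/((1 - 5) - 8) + 5))*1 = (-9 + (1/(-4 - 8) + 5))*1 = (-9 + (1/(-12) + 5))*1 = (-9 + (-1/12 + 5))*1 = (-9 + 59/12)*1 = -49/12*1 = -49/12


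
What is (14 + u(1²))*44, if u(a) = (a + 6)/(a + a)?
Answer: 770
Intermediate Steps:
u(a) = (6 + a)/(2*a) (u(a) = (6 + a)/((2*a)) = (6 + a)*(1/(2*a)) = (6 + a)/(2*a))
(14 + u(1²))*44 = (14 + (6 + 1²)/(2*(1²)))*44 = (14 + (½)*(6 + 1)/1)*44 = (14 + (½)*1*7)*44 = (14 + 7/2)*44 = (35/2)*44 = 770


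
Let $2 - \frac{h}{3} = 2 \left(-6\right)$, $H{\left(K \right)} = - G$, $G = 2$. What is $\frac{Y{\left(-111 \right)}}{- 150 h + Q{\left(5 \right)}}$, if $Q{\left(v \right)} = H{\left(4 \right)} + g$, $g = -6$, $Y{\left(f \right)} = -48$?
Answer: $\frac{12}{1577} \approx 0.0076094$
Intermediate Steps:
$H{\left(K \right)} = -2$ ($H{\left(K \right)} = \left(-1\right) 2 = -2$)
$h = 42$ ($h = 6 - 3 \cdot 2 \left(-6\right) = 6 - -36 = 6 + 36 = 42$)
$Q{\left(v \right)} = -8$ ($Q{\left(v \right)} = -2 - 6 = -8$)
$\frac{Y{\left(-111 \right)}}{- 150 h + Q{\left(5 \right)}} = - \frac{48}{\left(-150\right) 42 - 8} = - \frac{48}{-6300 - 8} = - \frac{48}{-6308} = \left(-48\right) \left(- \frac{1}{6308}\right) = \frac{12}{1577}$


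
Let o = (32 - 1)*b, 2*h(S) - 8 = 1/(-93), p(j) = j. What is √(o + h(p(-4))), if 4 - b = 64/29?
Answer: √1733518326/5394 ≈ 7.7189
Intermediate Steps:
b = 52/29 (b = 4 - 64/29 = 52/29 ≈ 1.7931)
h(S) = 743/186 (h(S) = 4 + (½)/(-93) = 4 + (½)*(-1/93) = 4 - 1/186 = 743/186)
o = 1612/29 (o = (32 - 1)*(52/29) = 31*(52/29) = 1612/29 ≈ 55.586)
√(o + h(p(-4))) = √(1612/29 + 743/186) = √(321379/5394) = √1733518326/5394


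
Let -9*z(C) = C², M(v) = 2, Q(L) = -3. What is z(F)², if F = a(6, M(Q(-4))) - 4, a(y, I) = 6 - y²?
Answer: 1336336/81 ≈ 16498.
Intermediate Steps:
F = -34 (F = (6 - 1*6²) - 4 = (6 - 1*36) - 4 = (6 - 36) - 4 = -30 - 4 = -34)
z(C) = -C²/9
z(F)² = (-⅑*(-34)²)² = (-⅑*1156)² = (-1156/9)² = 1336336/81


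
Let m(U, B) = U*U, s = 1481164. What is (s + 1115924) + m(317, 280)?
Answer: 2697577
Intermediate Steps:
m(U, B) = U²
(s + 1115924) + m(317, 280) = (1481164 + 1115924) + 317² = 2597088 + 100489 = 2697577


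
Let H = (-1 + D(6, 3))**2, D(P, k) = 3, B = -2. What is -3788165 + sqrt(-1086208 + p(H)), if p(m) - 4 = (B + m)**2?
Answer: -3788165 + 10*I*sqrt(10862) ≈ -3.7882e+6 + 1042.2*I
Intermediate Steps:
H = 4 (H = (-1 + 3)**2 = 2**2 = 4)
p(m) = 4 + (-2 + m)**2
-3788165 + sqrt(-1086208 + p(H)) = -3788165 + sqrt(-1086208 + (4 + (-2 + 4)**2)) = -3788165 + sqrt(-1086208 + (4 + 2**2)) = -3788165 + sqrt(-1086208 + (4 + 4)) = -3788165 + sqrt(-1086208 + 8) = -3788165 + sqrt(-1086200) = -3788165 + 10*I*sqrt(10862)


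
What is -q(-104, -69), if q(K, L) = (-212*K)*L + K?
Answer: 1521416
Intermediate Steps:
q(K, L) = K - 212*K*L (q(K, L) = -212*K*L + K = K - 212*K*L)
-q(-104, -69) = -(-104)*(1 - 212*(-69)) = -(-104)*(1 + 14628) = -(-104)*14629 = -1*(-1521416) = 1521416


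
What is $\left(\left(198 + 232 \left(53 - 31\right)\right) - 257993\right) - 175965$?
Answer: $-428656$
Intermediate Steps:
$\left(\left(198 + 232 \left(53 - 31\right)\right) - 257993\right) - 175965 = \left(\left(198 + 232 \cdot 22\right) - 257993\right) - 175965 = \left(\left(198 + 5104\right) - 257993\right) - 175965 = \left(5302 - 257993\right) - 175965 = -252691 - 175965 = -428656$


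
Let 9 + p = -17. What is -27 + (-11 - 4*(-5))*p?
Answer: -261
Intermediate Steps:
p = -26 (p = -9 - 17 = -26)
-27 + (-11 - 4*(-5))*p = -27 + (-11 - 4*(-5))*(-26) = -27 + (-11 + 20)*(-26) = -27 + 9*(-26) = -27 - 234 = -261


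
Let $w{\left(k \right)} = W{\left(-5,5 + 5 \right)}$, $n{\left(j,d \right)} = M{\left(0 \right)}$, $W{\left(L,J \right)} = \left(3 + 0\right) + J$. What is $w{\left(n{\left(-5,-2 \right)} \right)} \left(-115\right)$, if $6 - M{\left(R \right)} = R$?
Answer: $-1495$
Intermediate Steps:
$M{\left(R \right)} = 6 - R$
$W{\left(L,J \right)} = 3 + J$
$n{\left(j,d \right)} = 6$ ($n{\left(j,d \right)} = 6 - 0 = 6 + 0 = 6$)
$w{\left(k \right)} = 13$ ($w{\left(k \right)} = 3 + \left(5 + 5\right) = 3 + 10 = 13$)
$w{\left(n{\left(-5,-2 \right)} \right)} \left(-115\right) = 13 \left(-115\right) = -1495$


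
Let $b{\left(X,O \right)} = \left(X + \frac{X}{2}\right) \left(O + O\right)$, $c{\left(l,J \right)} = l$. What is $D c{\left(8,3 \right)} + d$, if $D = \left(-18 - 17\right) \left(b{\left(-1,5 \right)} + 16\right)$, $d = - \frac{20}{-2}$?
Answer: $-270$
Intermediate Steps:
$d = 10$ ($d = \left(-20\right) \left(- \frac{1}{2}\right) = 10$)
$b{\left(X,O \right)} = 3 O X$ ($b{\left(X,O \right)} = \left(X + X \frac{1}{2}\right) 2 O = \left(X + \frac{X}{2}\right) 2 O = \frac{3 X}{2} \cdot 2 O = 3 O X$)
$D = -35$ ($D = \left(-18 - 17\right) \left(3 \cdot 5 \left(-1\right) + 16\right) = - 35 \left(-15 + 16\right) = \left(-35\right) 1 = -35$)
$D c{\left(8,3 \right)} + d = \left(-35\right) 8 + 10 = -280 + 10 = -270$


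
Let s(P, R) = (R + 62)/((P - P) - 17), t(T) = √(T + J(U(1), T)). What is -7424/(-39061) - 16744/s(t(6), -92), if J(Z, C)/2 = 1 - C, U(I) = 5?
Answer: -5559206404/585915 ≈ -9488.1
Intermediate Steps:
J(Z, C) = 2 - 2*C (J(Z, C) = 2*(1 - C) = 2 - 2*C)
t(T) = √(2 - T) (t(T) = √(T + (2 - 2*T)) = √(2 - T))
s(P, R) = -62/17 - R/17 (s(P, R) = (62 + R)/(0 - 17) = (62 + R)/(-17) = (62 + R)*(-1/17) = -62/17 - R/17)
-7424/(-39061) - 16744/s(t(6), -92) = -7424/(-39061) - 16744/(-62/17 - 1/17*(-92)) = -7424*(-1/39061) - 16744/(-62/17 + 92/17) = 7424/39061 - 16744/30/17 = 7424/39061 - 16744*17/30 = 7424/39061 - 142324/15 = -5559206404/585915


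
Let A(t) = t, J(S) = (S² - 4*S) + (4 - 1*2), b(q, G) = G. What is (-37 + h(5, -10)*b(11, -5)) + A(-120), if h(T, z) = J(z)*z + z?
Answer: 6993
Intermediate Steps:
J(S) = 2 + S² - 4*S (J(S) = (S² - 4*S) + (4 - 2) = (S² - 4*S) + 2 = 2 + S² - 4*S)
h(T, z) = z + z*(2 + z² - 4*z) (h(T, z) = (2 + z² - 4*z)*z + z = z*(2 + z² - 4*z) + z = z + z*(2 + z² - 4*z))
(-37 + h(5, -10)*b(11, -5)) + A(-120) = (-37 - 10*(3 + (-10)² - 4*(-10))*(-5)) - 120 = (-37 - 10*(3 + 100 + 40)*(-5)) - 120 = (-37 - 10*143*(-5)) - 120 = (-37 - 1430*(-5)) - 120 = (-37 + 7150) - 120 = 7113 - 120 = 6993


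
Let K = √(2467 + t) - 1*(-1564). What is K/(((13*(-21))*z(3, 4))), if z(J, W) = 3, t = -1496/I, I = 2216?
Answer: -1564/819 - 2*√5256629/75621 ≈ -1.9703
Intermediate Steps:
t = -187/277 (t = -1496/2216 = -1496*1/2216 = -187/277 ≈ -0.67509)
K = 1564 + 6*√5256629/277 (K = √(2467 - 187/277) - 1*(-1564) = √(683172/277) + 1564 = 6*√5256629/277 + 1564 = 1564 + 6*√5256629/277 ≈ 1613.7)
K/(((13*(-21))*z(3, 4))) = (1564 + 6*√5256629/277)/(((13*(-21))*3)) = (1564 + 6*√5256629/277)/((-273*3)) = (1564 + 6*√5256629/277)/(-819) = (1564 + 6*√5256629/277)*(-1/819) = -1564/819 - 2*√5256629/75621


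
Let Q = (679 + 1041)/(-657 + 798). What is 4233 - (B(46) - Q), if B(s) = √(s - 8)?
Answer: 598573/141 - √38 ≈ 4239.0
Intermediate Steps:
Q = 1720/141 ≈ 12.199
B(s) = √(-8 + s)
4233 - (B(46) - Q) = 4233 - (√(-8 + 46) - 1*1720/141) = 4233 - (√38 - 1720/141) = 4233 - (-1720/141 + √38) = 4233 + (1720/141 - √38) = 598573/141 - √38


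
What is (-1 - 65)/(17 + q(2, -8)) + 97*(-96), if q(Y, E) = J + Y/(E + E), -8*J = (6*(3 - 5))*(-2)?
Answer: -344720/37 ≈ -9316.8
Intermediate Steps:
J = -3 (J = -6*(3 - 5)*(-2)/8 = -6*(-2)*(-2)/8 = -(-3)*(-2)/2 = -1/8*24 = -3)
q(Y, E) = -3 + Y/(2*E) (q(Y, E) = -3 + Y/(E + E) = -3 + Y/((2*E)) = -3 + Y*(1/(2*E)) = -3 + Y/(2*E))
(-1 - 65)/(17 + q(2, -8)) + 97*(-96) = (-1 - 65)/(17 + (-3 + (1/2)*2/(-8))) + 97*(-96) = -66/(17 + (-3 + (1/2)*2*(-1/8))) - 9312 = -66/(17 + (-3 - 1/8)) - 9312 = -66/(17 - 25/8) - 9312 = -66/111/8 - 9312 = -66*8/111 - 9312 = -176/37 - 9312 = -344720/37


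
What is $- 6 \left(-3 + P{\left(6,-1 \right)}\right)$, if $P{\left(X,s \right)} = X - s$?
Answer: $-24$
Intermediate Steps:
$- 6 \left(-3 + P{\left(6,-1 \right)}\right) = - 6 \left(-3 + \left(6 - -1\right)\right) = - 6 \left(-3 + \left(6 + 1\right)\right) = - 6 \left(-3 + 7\right) = \left(-6\right) 4 = -24$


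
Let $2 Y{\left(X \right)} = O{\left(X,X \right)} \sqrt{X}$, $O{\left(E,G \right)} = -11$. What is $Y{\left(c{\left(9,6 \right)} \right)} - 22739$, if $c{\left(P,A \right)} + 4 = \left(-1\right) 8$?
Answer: $-22739 - 11 i \sqrt{3} \approx -22739.0 - 19.053 i$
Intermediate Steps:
$c{\left(P,A \right)} = -12$ ($c{\left(P,A \right)} = -4 - 8 = -12$)
$Y{\left(X \right)} = - \frac{11 \sqrt{X}}{2}$ ($Y{\left(X \right)} = \frac{\left(-11\right) \sqrt{X}}{2} = - \frac{11 \sqrt{X}}{2}$)
$Y{\left(c{\left(9,6 \right)} \right)} - 22739 = - \frac{11 \sqrt{-12}}{2} - 22739 = - \frac{11 \cdot 2 i \sqrt{3}}{2} - 22739 = - 11 i \sqrt{3} - 22739 = -22739 - 11 i \sqrt{3}$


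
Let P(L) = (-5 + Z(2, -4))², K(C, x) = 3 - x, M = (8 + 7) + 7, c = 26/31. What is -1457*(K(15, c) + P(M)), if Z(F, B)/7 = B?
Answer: -1589822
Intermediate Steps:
c = 26/31 (c = 26*(1/31) = 26/31 ≈ 0.83871)
M = 22 (M = 15 + 7 = 22)
Z(F, B) = 7*B
P(L) = 1089 (P(L) = (-5 + 7*(-4))² = (-5 - 28)² = (-33)² = 1089)
-1457*(K(15, c) + P(M)) = -1457*((3 - 1*26/31) + 1089) = -1457*((3 - 26/31) + 1089) = -1457*(67/31 + 1089) = -1457*33826/31 = -1589822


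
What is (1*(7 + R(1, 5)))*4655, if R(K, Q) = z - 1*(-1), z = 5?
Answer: 60515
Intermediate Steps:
R(K, Q) = 6 (R(K, Q) = 5 - 1*(-1) = 5 + 1 = 6)
(1*(7 + R(1, 5)))*4655 = (1*(7 + 6))*4655 = (1*13)*4655 = 13*4655 = 60515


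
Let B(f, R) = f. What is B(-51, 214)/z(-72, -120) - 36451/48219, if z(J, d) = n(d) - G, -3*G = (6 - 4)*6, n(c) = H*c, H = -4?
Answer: -20101453/23337996 ≈ -0.86132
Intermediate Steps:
n(c) = -4*c
G = -4 (G = -(6 - 4)*6/3 = -2*6/3 = -1/3*12 = -4)
z(J, d) = 4 - 4*d (z(J, d) = -4*d - 1*(-4) = -4*d + 4 = 4 - 4*d)
B(-51, 214)/z(-72, -120) - 36451/48219 = -51/(4 - 4*(-120)) - 36451/48219 = -51/(4 + 480) - 36451*1/48219 = -51/484 - 36451/48219 = -20101453/23337996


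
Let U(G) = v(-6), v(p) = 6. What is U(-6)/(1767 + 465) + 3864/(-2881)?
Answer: -1434527/1071732 ≈ -1.3385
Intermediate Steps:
U(G) = 6
U(-6)/(1767 + 465) + 3864/(-2881) = 6/(1767 + 465) + 3864/(-2881) = 6/2232 + 3864*(-1/2881) = 6*(1/2232) - 3864/2881 = 1/372 - 3864/2881 = -1434527/1071732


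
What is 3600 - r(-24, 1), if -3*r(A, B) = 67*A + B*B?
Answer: 9193/3 ≈ 3064.3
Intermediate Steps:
r(A, B) = -67*A/3 - B²/3 (r(A, B) = -(67*A + B*B)/3 = -(67*A + B²)/3 = -(B² + 67*A)/3 = -67*A/3 - B²/3)
3600 - r(-24, 1) = 3600 - (-67/3*(-24) - ⅓*1²) = 3600 - (536 - ⅓*1) = 3600 - (536 - ⅓) = 3600 - 1*1607/3 = 3600 - 1607/3 = 9193/3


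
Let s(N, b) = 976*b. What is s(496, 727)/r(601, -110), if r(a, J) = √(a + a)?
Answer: 354776*√1202/601 ≈ 20466.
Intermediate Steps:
r(a, J) = √2*√a (r(a, J) = √(2*a) = √2*√a)
s(496, 727)/r(601, -110) = (976*727)/((√2*√601)) = 709552/(√1202) = 709552*(√1202/1202) = 354776*√1202/601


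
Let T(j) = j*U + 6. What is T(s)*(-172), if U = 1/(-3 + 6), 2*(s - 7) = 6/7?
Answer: -30616/21 ≈ -1457.9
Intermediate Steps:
s = 52/7 (s = 7 + (6/7)/2 = 7 + (6*(1/7))/2 = 7 + (1/2)*(6/7) = 7 + 3/7 = 52/7 ≈ 7.4286)
U = 1/3 ≈ 0.33333
T(j) = 6 + j/3 (T(j) = j*(1/3) + 6 = j/3 + 6 = 6 + j/3)
T(s)*(-172) = (6 + (1/3)*(52/7))*(-172) = (6 + 52/21)*(-172) = (178/21)*(-172) = -30616/21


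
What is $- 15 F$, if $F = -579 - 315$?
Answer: $13410$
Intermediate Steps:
$F = -894$
$- 15 F = \left(-15\right) \left(-894\right) = 13410$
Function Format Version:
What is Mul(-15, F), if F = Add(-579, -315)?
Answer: 13410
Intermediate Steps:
F = -894
Mul(-15, F) = Mul(-15, -894) = 13410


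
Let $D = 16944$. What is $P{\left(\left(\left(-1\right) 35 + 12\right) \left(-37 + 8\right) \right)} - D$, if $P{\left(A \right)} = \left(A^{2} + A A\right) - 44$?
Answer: $872790$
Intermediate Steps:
$P{\left(A \right)} = -44 + 2 A^{2}$ ($P{\left(A \right)} = \left(A^{2} + A^{2}\right) - 44 = 2 A^{2} - 44 = -44 + 2 A^{2}$)
$P{\left(\left(\left(-1\right) 35 + 12\right) \left(-37 + 8\right) \right)} - D = \left(-44 + 2 \left(\left(\left(-1\right) 35 + 12\right) \left(-37 + 8\right)\right)^{2}\right) - 16944 = \left(-44 + 2 \left(\left(-35 + 12\right) \left(-29\right)\right)^{2}\right) - 16944 = \left(-44 + 2 \left(\left(-23\right) \left(-29\right)\right)^{2}\right) - 16944 = \left(-44 + 2 \cdot 667^{2}\right) - 16944 = \left(-44 + 2 \cdot 444889\right) - 16944 = \left(-44 + 889778\right) - 16944 = 889734 - 16944 = 872790$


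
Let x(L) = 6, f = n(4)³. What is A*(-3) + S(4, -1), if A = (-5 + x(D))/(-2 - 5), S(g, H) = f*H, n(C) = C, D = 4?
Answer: -445/7 ≈ -63.571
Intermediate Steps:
f = 64 (f = 4³ = 64)
S(g, H) = 64*H
A = -⅐ (A = (-5 + 6)/(-2 - 5) = 1/(-7) = 1*(-⅐) = -⅐ ≈ -0.14286)
A*(-3) + S(4, -1) = -⅐*(-3) + 64*(-1) = 3/7 - 64 = -445/7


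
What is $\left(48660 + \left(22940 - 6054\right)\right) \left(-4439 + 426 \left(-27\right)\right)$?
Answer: $-1044868786$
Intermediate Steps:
$\left(48660 + \left(22940 - 6054\right)\right) \left(-4439 + 426 \left(-27\right)\right) = \left(48660 + 16886\right) \left(-4439 - 11502\right) = 65546 \left(-15941\right) = -1044868786$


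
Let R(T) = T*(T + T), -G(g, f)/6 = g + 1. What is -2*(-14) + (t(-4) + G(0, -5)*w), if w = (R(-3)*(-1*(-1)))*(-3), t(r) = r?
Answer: 348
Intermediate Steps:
G(g, f) = -6 - 6*g (G(g, f) = -6*(g + 1) = -6*(1 + g) = -6 - 6*g)
R(T) = 2*T**2 (R(T) = T*(2*T) = 2*T**2)
w = -54 (w = ((2*(-3)**2)*(-1*(-1)))*(-3) = ((2*9)*1)*(-3) = (18*1)*(-3) = 18*(-3) = -54)
-2*(-14) + (t(-4) + G(0, -5)*w) = -2*(-14) + (-4 + (-6 - 6*0)*(-54)) = 28 + (-4 + (-6 + 0)*(-54)) = 28 + (-4 - 6*(-54)) = 28 + (-4 + 324) = 28 + 320 = 348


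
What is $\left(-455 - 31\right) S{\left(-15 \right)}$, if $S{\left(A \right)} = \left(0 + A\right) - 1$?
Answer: $7776$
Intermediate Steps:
$S{\left(A \right)} = -1 + A$ ($S{\left(A \right)} = A - 1 = -1 + A$)
$\left(-455 - 31\right) S{\left(-15 \right)} = \left(-455 - 31\right) \left(-1 - 15\right) = \left(-486\right) \left(-16\right) = 7776$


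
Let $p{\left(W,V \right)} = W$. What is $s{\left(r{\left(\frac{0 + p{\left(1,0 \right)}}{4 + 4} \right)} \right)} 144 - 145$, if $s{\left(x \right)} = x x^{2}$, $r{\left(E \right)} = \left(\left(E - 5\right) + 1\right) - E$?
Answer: $-9361$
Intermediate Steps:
$r{\left(E \right)} = -4$ ($r{\left(E \right)} = \left(\left(-5 + E\right) + 1\right) - E = \left(-4 + E\right) - E = -4$)
$s{\left(x \right)} = x^{3}$
$s{\left(r{\left(\frac{0 + p{\left(1,0 \right)}}{4 + 4} \right)} \right)} 144 - 145 = \left(-4\right)^{3} \cdot 144 - 145 = \left(-64\right) 144 - 145 = -9216 - 145 = -9361$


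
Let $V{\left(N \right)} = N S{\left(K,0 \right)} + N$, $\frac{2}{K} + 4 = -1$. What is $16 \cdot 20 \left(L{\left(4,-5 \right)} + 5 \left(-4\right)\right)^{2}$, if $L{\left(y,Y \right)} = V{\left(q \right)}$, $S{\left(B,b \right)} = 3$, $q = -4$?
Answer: $414720$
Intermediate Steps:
$K = - \frac{2}{5}$ ($K = \frac{2}{-4 - 1} = \frac{2}{-5} = 2 \left(- \frac{1}{5}\right) = - \frac{2}{5} \approx -0.4$)
$V{\left(N \right)} = 4 N$ ($V{\left(N \right)} = N 3 + N = 3 N + N = 4 N$)
$L{\left(y,Y \right)} = -16$ ($L{\left(y,Y \right)} = 4 \left(-4\right) = -16$)
$16 \cdot 20 \left(L{\left(4,-5 \right)} + 5 \left(-4\right)\right)^{2} = 16 \cdot 20 \left(-16 + 5 \left(-4\right)\right)^{2} = 320 \left(-16 - 20\right)^{2} = 320 \left(-36\right)^{2} = 320 \cdot 1296 = 414720$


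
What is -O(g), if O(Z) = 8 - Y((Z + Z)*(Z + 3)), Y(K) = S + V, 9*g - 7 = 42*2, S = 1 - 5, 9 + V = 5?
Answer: -16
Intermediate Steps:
V = -4 (V = -9 + 5 = -4)
S = -4
g = 91/9 (g = 7/9 + (42*2)/9 = 7/9 + (⅑)*84 = 7/9 + 28/3 = 91/9 ≈ 10.111)
Y(K) = -8 (Y(K) = -4 - 4 = -8)
O(Z) = 16 (O(Z) = 8 - 1*(-8) = 8 + 8 = 16)
-O(g) = -1*16 = -16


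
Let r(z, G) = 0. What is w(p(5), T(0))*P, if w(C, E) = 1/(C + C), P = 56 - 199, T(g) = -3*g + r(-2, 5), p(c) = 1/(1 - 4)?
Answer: 429/2 ≈ 214.50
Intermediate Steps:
p(c) = -⅓ (p(c) = 1/(-3) = -⅓)
T(g) = -3*g (T(g) = -3*g + 0 = -3*g)
P = -143
w(C, E) = 1/(2*C)
w(p(5), T(0))*P = (1/(2*(-⅓)))*(-143) = ((½)*(-3))*(-143) = -3/2*(-143) = 429/2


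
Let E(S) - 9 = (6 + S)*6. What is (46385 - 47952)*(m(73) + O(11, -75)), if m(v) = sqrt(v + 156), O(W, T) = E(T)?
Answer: 634635 - 1567*sqrt(229) ≈ 6.1092e+5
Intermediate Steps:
E(S) = 45 + 6*S (E(S) = 9 + (6 + S)*6 = 9 + (36 + 6*S) = 45 + 6*S)
O(W, T) = 45 + 6*T
m(v) = sqrt(156 + v)
(46385 - 47952)*(m(73) + O(11, -75)) = (46385 - 47952)*(sqrt(156 + 73) + (45 + 6*(-75))) = -1567*(sqrt(229) + (45 - 450)) = -1567*(sqrt(229) - 405) = -1567*(-405 + sqrt(229)) = 634635 - 1567*sqrt(229)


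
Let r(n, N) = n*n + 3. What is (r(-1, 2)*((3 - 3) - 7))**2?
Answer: 784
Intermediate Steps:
r(n, N) = 3 + n**2 (r(n, N) = n**2 + 3 = 3 + n**2)
(r(-1, 2)*((3 - 3) - 7))**2 = ((3 + (-1)**2)*((3 - 3) - 7))**2 = ((3 + 1)*(0 - 7))**2 = (4*(-7))**2 = (-28)**2 = 784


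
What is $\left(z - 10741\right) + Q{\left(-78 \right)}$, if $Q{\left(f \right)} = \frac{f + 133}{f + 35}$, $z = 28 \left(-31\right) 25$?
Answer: $- \frac{1395018}{43} \approx -32442.0$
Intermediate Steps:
$z = -21700$ ($z = \left(-868\right) 25 = -21700$)
$Q{\left(f \right)} = \frac{133 + f}{35 + f}$
$\left(z - 10741\right) + Q{\left(-78 \right)} = \left(-21700 - 10741\right) + \frac{133 - 78}{35 - 78} = -32441 + \frac{1}{-43} \cdot 55 = -32441 - \frac{55}{43} = - \frac{1395018}{43}$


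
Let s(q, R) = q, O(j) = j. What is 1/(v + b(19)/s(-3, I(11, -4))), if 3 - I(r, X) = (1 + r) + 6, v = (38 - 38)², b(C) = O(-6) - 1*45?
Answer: 1/17 ≈ 0.058824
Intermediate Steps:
b(C) = -51 (b(C) = -6 - 1*45 = -6 - 45 = -51)
v = 0 (v = 0² = 0)
I(r, X) = -4 - r (I(r, X) = 3 - ((1 + r) + 6) = 3 - (7 + r) = 3 + (-7 - r) = -4 - r)
1/(v + b(19)/s(-3, I(11, -4))) = 1/(0 - 51/(-3)) = 1/(0 - 51*(-⅓)) = 1/(0 + 17) = 1/17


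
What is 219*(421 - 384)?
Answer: 8103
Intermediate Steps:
219*(421 - 384) = 219*37 = 8103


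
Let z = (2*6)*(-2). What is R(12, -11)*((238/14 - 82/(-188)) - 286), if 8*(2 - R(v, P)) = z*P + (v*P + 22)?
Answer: 1741905/376 ≈ 4632.7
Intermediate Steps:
z = -24 (z = 12*(-2) = -24)
R(v, P) = -3/4 + 3*P - P*v/8 (R(v, P) = 2 - (-24*P + (v*P + 22))/8 = 2 - (-24*P + (P*v + 22))/8 = 2 - (-24*P + (22 + P*v))/8 = 2 - (22 - 24*P + P*v)/8 = 2 + (-11/4 + 3*P - P*v/8) = -3/4 + 3*P - P*v/8)
R(12, -11)*((238/14 - 82/(-188)) - 286) = (-3/4 + 3*(-11) - 1/8*(-11)*12)*((238/14 - 82/(-188)) - 286) = (-3/4 - 33 + 33/2)*((238*(1/14) - 82*(-1/188)) - 286) = -69*((17 + 41/94) - 286)/4 = -69*(1639/94 - 286)/4 = -69/4*(-25245/94) = 1741905/376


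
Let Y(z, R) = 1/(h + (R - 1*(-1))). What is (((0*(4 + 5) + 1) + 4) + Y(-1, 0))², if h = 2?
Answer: 256/9 ≈ 28.444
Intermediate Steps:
Y(z, R) = 1/(3 + R) (Y(z, R) = 1/(2 + (R - 1*(-1))) = 1/(2 + (R + 1)) = 1/(2 + (1 + R)) = 1/(3 + R))
(((0*(4 + 5) + 1) + 4) + Y(-1, 0))² = (((0*(4 + 5) + 1) + 4) + 1/(3 + 0))² = (((0*9 + 1) + 4) + 1/3)² = (((0 + 1) + 4) + ⅓)² = ((1 + 4) + ⅓)² = (5 + ⅓)² = (16/3)² = 256/9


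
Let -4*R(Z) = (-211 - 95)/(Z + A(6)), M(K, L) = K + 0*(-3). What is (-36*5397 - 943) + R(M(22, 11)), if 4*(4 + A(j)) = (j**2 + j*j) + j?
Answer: -4880824/25 ≈ -1.9523e+5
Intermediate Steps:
A(j) = -4 + j**2/2 + j/4 (A(j) = -4 + ((j**2 + j*j) + j)/4 = -4 + ((j**2 + j**2) + j)/4 = -4 + (2*j**2 + j)/4 = -4 + (j + 2*j**2)/4 = -4 + (j**2/2 + j/4) = -4 + j**2/2 + j/4)
M(K, L) = K (M(K, L) = K + 0 = K)
R(Z) = 153/(2*(31/2 + Z)) (R(Z) = -(-211 - 95)/(4*(Z + (-4 + (1/2)*6**2 + (1/4)*6))) = -(-153)/(2*(Z + (-4 + (1/2)*36 + 3/2))) = -(-153)/(2*(Z + (-4 + 18 + 3/2))) = -(-153)/(2*(Z + 31/2)) = -(-153)/(2*(31/2 + Z)) = 153/(2*(31/2 + Z)))
(-36*5397 - 943) + R(M(22, 11)) = (-36*5397 - 943) + 153/(31 + 2*22) = (-194292 - 943) + 153/(31 + 44) = -195235 + 153/75 = -195235 + 153*(1/75) = -195235 + 51/25 = -4880824/25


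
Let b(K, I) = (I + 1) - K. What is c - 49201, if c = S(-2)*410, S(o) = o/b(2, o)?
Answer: -146783/3 ≈ -48928.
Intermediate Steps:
b(K, I) = 1 + I - K (b(K, I) = (1 + I) - K = 1 + I - K)
S(o) = o/(-1 + o) (S(o) = o/(1 + o - 1*2) = o/(1 + o - 2) = o/(-1 + o))
c = 820/3 (c = -2/(-1 - 2)*410 = -2/(-3)*410 = -2*(-⅓)*410 = (⅔)*410 = 820/3 ≈ 273.33)
c - 49201 = 820/3 - 49201 = -146783/3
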